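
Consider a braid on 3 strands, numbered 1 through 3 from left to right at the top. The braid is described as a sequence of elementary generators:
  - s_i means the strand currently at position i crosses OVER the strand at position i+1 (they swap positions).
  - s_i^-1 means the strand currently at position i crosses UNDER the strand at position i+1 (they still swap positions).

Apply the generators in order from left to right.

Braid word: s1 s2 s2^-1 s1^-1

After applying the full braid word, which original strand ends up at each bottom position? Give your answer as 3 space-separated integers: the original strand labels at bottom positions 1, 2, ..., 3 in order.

Gen 1 (s1): strand 1 crosses over strand 2. Perm now: [2 1 3]
Gen 2 (s2): strand 1 crosses over strand 3. Perm now: [2 3 1]
Gen 3 (s2^-1): strand 3 crosses under strand 1. Perm now: [2 1 3]
Gen 4 (s1^-1): strand 2 crosses under strand 1. Perm now: [1 2 3]

Answer: 1 2 3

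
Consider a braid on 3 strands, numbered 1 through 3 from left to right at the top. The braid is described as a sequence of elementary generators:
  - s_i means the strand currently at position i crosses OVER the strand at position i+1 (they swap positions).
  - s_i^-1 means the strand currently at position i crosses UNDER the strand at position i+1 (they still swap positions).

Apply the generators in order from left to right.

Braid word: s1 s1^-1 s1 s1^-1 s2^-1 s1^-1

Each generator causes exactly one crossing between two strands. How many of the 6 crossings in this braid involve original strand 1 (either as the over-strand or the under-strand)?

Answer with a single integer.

Gen 1: crossing 1x2. Involves strand 1? yes. Count so far: 1
Gen 2: crossing 2x1. Involves strand 1? yes. Count so far: 2
Gen 3: crossing 1x2. Involves strand 1? yes. Count so far: 3
Gen 4: crossing 2x1. Involves strand 1? yes. Count so far: 4
Gen 5: crossing 2x3. Involves strand 1? no. Count so far: 4
Gen 6: crossing 1x3. Involves strand 1? yes. Count so far: 5

Answer: 5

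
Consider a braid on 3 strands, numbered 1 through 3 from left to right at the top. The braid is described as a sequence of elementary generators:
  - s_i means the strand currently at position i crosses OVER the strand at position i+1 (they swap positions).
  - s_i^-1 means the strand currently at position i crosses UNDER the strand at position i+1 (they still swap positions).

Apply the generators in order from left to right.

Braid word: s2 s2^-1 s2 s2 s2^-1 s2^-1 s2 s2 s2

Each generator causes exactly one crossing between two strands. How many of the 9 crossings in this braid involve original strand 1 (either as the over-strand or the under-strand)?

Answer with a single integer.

Answer: 0

Derivation:
Gen 1: crossing 2x3. Involves strand 1? no. Count so far: 0
Gen 2: crossing 3x2. Involves strand 1? no. Count so far: 0
Gen 3: crossing 2x3. Involves strand 1? no. Count so far: 0
Gen 4: crossing 3x2. Involves strand 1? no. Count so far: 0
Gen 5: crossing 2x3. Involves strand 1? no. Count so far: 0
Gen 6: crossing 3x2. Involves strand 1? no. Count so far: 0
Gen 7: crossing 2x3. Involves strand 1? no. Count so far: 0
Gen 8: crossing 3x2. Involves strand 1? no. Count so far: 0
Gen 9: crossing 2x3. Involves strand 1? no. Count so far: 0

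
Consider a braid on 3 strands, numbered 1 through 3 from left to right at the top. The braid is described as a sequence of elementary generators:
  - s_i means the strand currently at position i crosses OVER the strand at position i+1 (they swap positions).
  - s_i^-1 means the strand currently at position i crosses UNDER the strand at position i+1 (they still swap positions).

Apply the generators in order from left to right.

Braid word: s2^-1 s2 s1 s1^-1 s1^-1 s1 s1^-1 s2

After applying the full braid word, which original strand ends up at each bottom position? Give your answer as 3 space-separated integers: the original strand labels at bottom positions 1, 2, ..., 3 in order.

Gen 1 (s2^-1): strand 2 crosses under strand 3. Perm now: [1 3 2]
Gen 2 (s2): strand 3 crosses over strand 2. Perm now: [1 2 3]
Gen 3 (s1): strand 1 crosses over strand 2. Perm now: [2 1 3]
Gen 4 (s1^-1): strand 2 crosses under strand 1. Perm now: [1 2 3]
Gen 5 (s1^-1): strand 1 crosses under strand 2. Perm now: [2 1 3]
Gen 6 (s1): strand 2 crosses over strand 1. Perm now: [1 2 3]
Gen 7 (s1^-1): strand 1 crosses under strand 2. Perm now: [2 1 3]
Gen 8 (s2): strand 1 crosses over strand 3. Perm now: [2 3 1]

Answer: 2 3 1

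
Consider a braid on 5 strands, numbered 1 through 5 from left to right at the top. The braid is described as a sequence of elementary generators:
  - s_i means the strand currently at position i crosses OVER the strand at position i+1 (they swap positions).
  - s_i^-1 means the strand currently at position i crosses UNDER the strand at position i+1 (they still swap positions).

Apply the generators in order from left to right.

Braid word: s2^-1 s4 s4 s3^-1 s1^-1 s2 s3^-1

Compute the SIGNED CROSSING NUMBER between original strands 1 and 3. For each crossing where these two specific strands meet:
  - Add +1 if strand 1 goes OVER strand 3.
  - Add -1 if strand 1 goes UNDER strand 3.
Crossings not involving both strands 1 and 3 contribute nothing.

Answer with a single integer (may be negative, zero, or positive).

Gen 1: crossing 2x3. Both 1&3? no. Sum: 0
Gen 2: crossing 4x5. Both 1&3? no. Sum: 0
Gen 3: crossing 5x4. Both 1&3? no. Sum: 0
Gen 4: crossing 2x4. Both 1&3? no. Sum: 0
Gen 5: 1 under 3. Both 1&3? yes. Contrib: -1. Sum: -1
Gen 6: crossing 1x4. Both 1&3? no. Sum: -1
Gen 7: crossing 1x2. Both 1&3? no. Sum: -1

Answer: -1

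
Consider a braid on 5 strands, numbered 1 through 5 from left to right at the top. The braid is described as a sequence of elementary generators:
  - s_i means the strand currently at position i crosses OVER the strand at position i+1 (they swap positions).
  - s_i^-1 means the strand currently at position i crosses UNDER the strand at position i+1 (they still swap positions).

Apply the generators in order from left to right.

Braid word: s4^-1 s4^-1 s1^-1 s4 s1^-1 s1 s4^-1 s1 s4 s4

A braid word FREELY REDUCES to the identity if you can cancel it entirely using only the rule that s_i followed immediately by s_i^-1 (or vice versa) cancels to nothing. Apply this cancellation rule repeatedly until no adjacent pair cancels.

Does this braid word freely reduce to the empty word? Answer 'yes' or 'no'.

Gen 1 (s4^-1): push. Stack: [s4^-1]
Gen 2 (s4^-1): push. Stack: [s4^-1 s4^-1]
Gen 3 (s1^-1): push. Stack: [s4^-1 s4^-1 s1^-1]
Gen 4 (s4): push. Stack: [s4^-1 s4^-1 s1^-1 s4]
Gen 5 (s1^-1): push. Stack: [s4^-1 s4^-1 s1^-1 s4 s1^-1]
Gen 6 (s1): cancels prior s1^-1. Stack: [s4^-1 s4^-1 s1^-1 s4]
Gen 7 (s4^-1): cancels prior s4. Stack: [s4^-1 s4^-1 s1^-1]
Gen 8 (s1): cancels prior s1^-1. Stack: [s4^-1 s4^-1]
Gen 9 (s4): cancels prior s4^-1. Stack: [s4^-1]
Gen 10 (s4): cancels prior s4^-1. Stack: []
Reduced word: (empty)

Answer: yes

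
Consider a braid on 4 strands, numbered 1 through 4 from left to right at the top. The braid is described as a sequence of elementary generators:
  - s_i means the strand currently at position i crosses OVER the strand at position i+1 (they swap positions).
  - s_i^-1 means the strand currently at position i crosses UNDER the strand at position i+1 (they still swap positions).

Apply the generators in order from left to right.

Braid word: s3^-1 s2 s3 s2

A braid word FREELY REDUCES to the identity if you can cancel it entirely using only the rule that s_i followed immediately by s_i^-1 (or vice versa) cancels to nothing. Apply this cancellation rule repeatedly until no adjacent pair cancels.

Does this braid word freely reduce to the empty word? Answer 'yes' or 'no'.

Answer: no

Derivation:
Gen 1 (s3^-1): push. Stack: [s3^-1]
Gen 2 (s2): push. Stack: [s3^-1 s2]
Gen 3 (s3): push. Stack: [s3^-1 s2 s3]
Gen 4 (s2): push. Stack: [s3^-1 s2 s3 s2]
Reduced word: s3^-1 s2 s3 s2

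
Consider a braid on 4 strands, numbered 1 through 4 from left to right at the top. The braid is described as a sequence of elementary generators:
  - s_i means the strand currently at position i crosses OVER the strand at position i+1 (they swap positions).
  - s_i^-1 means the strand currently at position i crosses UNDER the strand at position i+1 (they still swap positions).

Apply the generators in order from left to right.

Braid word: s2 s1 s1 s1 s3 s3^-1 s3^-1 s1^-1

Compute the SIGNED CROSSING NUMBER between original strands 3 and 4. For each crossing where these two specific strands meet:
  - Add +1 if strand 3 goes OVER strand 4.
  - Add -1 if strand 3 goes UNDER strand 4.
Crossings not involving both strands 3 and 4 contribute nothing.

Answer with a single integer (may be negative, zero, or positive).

Gen 1: crossing 2x3. Both 3&4? no. Sum: 0
Gen 2: crossing 1x3. Both 3&4? no. Sum: 0
Gen 3: crossing 3x1. Both 3&4? no. Sum: 0
Gen 4: crossing 1x3. Both 3&4? no. Sum: 0
Gen 5: crossing 2x4. Both 3&4? no. Sum: 0
Gen 6: crossing 4x2. Both 3&4? no. Sum: 0
Gen 7: crossing 2x4. Both 3&4? no. Sum: 0
Gen 8: crossing 3x1. Both 3&4? no. Sum: 0

Answer: 0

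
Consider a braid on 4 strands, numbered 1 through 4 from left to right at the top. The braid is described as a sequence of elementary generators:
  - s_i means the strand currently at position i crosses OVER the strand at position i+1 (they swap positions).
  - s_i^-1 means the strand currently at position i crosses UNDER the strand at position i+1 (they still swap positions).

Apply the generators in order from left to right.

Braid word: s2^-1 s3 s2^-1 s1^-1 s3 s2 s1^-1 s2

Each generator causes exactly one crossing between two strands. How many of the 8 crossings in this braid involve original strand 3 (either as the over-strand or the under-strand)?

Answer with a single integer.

Gen 1: crossing 2x3. Involves strand 3? yes. Count so far: 1
Gen 2: crossing 2x4. Involves strand 3? no. Count so far: 1
Gen 3: crossing 3x4. Involves strand 3? yes. Count so far: 2
Gen 4: crossing 1x4. Involves strand 3? no. Count so far: 2
Gen 5: crossing 3x2. Involves strand 3? yes. Count so far: 3
Gen 6: crossing 1x2. Involves strand 3? no. Count so far: 3
Gen 7: crossing 4x2. Involves strand 3? no. Count so far: 3
Gen 8: crossing 4x1. Involves strand 3? no. Count so far: 3

Answer: 3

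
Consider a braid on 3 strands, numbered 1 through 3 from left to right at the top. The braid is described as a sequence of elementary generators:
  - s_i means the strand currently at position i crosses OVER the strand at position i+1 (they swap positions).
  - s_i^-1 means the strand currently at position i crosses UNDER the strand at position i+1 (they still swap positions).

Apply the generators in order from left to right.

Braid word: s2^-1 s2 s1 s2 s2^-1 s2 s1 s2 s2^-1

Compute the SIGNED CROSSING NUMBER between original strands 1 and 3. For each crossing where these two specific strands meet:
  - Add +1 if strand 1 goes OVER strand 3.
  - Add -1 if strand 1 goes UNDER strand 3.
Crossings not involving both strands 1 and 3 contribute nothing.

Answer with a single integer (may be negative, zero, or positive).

Answer: 3

Derivation:
Gen 1: crossing 2x3. Both 1&3? no. Sum: 0
Gen 2: crossing 3x2. Both 1&3? no. Sum: 0
Gen 3: crossing 1x2. Both 1&3? no. Sum: 0
Gen 4: 1 over 3. Both 1&3? yes. Contrib: +1. Sum: 1
Gen 5: 3 under 1. Both 1&3? yes. Contrib: +1. Sum: 2
Gen 6: 1 over 3. Both 1&3? yes. Contrib: +1. Sum: 3
Gen 7: crossing 2x3. Both 1&3? no. Sum: 3
Gen 8: crossing 2x1. Both 1&3? no. Sum: 3
Gen 9: crossing 1x2. Both 1&3? no. Sum: 3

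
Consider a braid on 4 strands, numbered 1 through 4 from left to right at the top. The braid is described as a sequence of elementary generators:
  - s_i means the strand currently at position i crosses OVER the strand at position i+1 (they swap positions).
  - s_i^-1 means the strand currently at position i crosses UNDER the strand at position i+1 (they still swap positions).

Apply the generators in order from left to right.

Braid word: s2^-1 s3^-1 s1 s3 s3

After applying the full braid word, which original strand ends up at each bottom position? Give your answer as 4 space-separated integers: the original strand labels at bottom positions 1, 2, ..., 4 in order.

Answer: 3 1 4 2

Derivation:
Gen 1 (s2^-1): strand 2 crosses under strand 3. Perm now: [1 3 2 4]
Gen 2 (s3^-1): strand 2 crosses under strand 4. Perm now: [1 3 4 2]
Gen 3 (s1): strand 1 crosses over strand 3. Perm now: [3 1 4 2]
Gen 4 (s3): strand 4 crosses over strand 2. Perm now: [3 1 2 4]
Gen 5 (s3): strand 2 crosses over strand 4. Perm now: [3 1 4 2]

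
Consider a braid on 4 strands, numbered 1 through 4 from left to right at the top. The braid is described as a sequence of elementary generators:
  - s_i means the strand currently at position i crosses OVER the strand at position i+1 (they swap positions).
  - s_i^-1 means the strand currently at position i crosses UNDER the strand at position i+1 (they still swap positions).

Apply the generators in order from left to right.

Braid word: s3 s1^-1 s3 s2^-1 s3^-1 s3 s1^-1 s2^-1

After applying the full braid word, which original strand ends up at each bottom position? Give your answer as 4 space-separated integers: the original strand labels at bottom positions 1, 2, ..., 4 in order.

Answer: 3 1 2 4

Derivation:
Gen 1 (s3): strand 3 crosses over strand 4. Perm now: [1 2 4 3]
Gen 2 (s1^-1): strand 1 crosses under strand 2. Perm now: [2 1 4 3]
Gen 3 (s3): strand 4 crosses over strand 3. Perm now: [2 1 3 4]
Gen 4 (s2^-1): strand 1 crosses under strand 3. Perm now: [2 3 1 4]
Gen 5 (s3^-1): strand 1 crosses under strand 4. Perm now: [2 3 4 1]
Gen 6 (s3): strand 4 crosses over strand 1. Perm now: [2 3 1 4]
Gen 7 (s1^-1): strand 2 crosses under strand 3. Perm now: [3 2 1 4]
Gen 8 (s2^-1): strand 2 crosses under strand 1. Perm now: [3 1 2 4]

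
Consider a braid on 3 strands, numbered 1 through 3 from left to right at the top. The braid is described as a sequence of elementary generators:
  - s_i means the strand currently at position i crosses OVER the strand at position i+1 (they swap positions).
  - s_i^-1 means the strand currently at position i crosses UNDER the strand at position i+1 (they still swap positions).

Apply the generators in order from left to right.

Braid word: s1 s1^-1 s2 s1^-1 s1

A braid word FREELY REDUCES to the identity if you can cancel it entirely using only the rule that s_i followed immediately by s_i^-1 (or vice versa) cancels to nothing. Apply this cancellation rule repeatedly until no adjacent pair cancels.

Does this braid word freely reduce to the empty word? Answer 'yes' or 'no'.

Answer: no

Derivation:
Gen 1 (s1): push. Stack: [s1]
Gen 2 (s1^-1): cancels prior s1. Stack: []
Gen 3 (s2): push. Stack: [s2]
Gen 4 (s1^-1): push. Stack: [s2 s1^-1]
Gen 5 (s1): cancels prior s1^-1. Stack: [s2]
Reduced word: s2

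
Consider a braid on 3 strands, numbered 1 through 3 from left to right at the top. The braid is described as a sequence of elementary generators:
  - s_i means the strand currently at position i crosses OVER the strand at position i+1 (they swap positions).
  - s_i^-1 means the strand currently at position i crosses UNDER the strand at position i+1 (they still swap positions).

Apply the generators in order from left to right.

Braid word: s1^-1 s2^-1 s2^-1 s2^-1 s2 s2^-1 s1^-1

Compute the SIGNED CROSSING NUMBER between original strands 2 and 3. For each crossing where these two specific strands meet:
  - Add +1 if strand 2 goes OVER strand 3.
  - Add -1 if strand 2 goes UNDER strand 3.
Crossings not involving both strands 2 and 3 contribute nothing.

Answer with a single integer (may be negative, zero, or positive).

Answer: -1

Derivation:
Gen 1: crossing 1x2. Both 2&3? no. Sum: 0
Gen 2: crossing 1x3. Both 2&3? no. Sum: 0
Gen 3: crossing 3x1. Both 2&3? no. Sum: 0
Gen 4: crossing 1x3. Both 2&3? no. Sum: 0
Gen 5: crossing 3x1. Both 2&3? no. Sum: 0
Gen 6: crossing 1x3. Both 2&3? no. Sum: 0
Gen 7: 2 under 3. Both 2&3? yes. Contrib: -1. Sum: -1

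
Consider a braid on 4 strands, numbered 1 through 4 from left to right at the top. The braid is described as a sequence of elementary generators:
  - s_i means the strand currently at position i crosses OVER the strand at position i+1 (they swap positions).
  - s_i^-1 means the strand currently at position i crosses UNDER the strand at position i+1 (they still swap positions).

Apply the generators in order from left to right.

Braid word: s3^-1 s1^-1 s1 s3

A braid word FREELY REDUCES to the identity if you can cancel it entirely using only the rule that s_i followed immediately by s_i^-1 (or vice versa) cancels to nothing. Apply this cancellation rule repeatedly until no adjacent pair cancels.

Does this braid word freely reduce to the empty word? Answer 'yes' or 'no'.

Answer: yes

Derivation:
Gen 1 (s3^-1): push. Stack: [s3^-1]
Gen 2 (s1^-1): push. Stack: [s3^-1 s1^-1]
Gen 3 (s1): cancels prior s1^-1. Stack: [s3^-1]
Gen 4 (s3): cancels prior s3^-1. Stack: []
Reduced word: (empty)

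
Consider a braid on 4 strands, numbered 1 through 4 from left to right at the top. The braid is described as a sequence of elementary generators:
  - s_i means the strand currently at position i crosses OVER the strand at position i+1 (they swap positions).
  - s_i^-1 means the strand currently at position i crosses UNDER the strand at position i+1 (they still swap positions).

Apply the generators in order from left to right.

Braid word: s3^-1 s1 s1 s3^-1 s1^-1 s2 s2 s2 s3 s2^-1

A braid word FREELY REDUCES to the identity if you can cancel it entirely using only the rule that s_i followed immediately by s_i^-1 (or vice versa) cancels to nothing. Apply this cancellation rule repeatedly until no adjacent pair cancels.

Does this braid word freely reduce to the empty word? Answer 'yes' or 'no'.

Gen 1 (s3^-1): push. Stack: [s3^-1]
Gen 2 (s1): push. Stack: [s3^-1 s1]
Gen 3 (s1): push. Stack: [s3^-1 s1 s1]
Gen 4 (s3^-1): push. Stack: [s3^-1 s1 s1 s3^-1]
Gen 5 (s1^-1): push. Stack: [s3^-1 s1 s1 s3^-1 s1^-1]
Gen 6 (s2): push. Stack: [s3^-1 s1 s1 s3^-1 s1^-1 s2]
Gen 7 (s2): push. Stack: [s3^-1 s1 s1 s3^-1 s1^-1 s2 s2]
Gen 8 (s2): push. Stack: [s3^-1 s1 s1 s3^-1 s1^-1 s2 s2 s2]
Gen 9 (s3): push. Stack: [s3^-1 s1 s1 s3^-1 s1^-1 s2 s2 s2 s3]
Gen 10 (s2^-1): push. Stack: [s3^-1 s1 s1 s3^-1 s1^-1 s2 s2 s2 s3 s2^-1]
Reduced word: s3^-1 s1 s1 s3^-1 s1^-1 s2 s2 s2 s3 s2^-1

Answer: no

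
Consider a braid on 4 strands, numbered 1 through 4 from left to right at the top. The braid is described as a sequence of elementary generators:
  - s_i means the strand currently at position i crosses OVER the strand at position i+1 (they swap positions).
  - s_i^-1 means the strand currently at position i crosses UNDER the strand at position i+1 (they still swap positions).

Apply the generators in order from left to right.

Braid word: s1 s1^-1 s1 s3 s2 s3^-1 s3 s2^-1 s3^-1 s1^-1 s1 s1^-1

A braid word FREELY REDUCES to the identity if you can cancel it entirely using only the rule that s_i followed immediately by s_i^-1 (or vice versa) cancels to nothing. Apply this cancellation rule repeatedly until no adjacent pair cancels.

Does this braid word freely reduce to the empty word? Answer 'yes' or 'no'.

Gen 1 (s1): push. Stack: [s1]
Gen 2 (s1^-1): cancels prior s1. Stack: []
Gen 3 (s1): push. Stack: [s1]
Gen 4 (s3): push. Stack: [s1 s3]
Gen 5 (s2): push. Stack: [s1 s3 s2]
Gen 6 (s3^-1): push. Stack: [s1 s3 s2 s3^-1]
Gen 7 (s3): cancels prior s3^-1. Stack: [s1 s3 s2]
Gen 8 (s2^-1): cancels prior s2. Stack: [s1 s3]
Gen 9 (s3^-1): cancels prior s3. Stack: [s1]
Gen 10 (s1^-1): cancels prior s1. Stack: []
Gen 11 (s1): push. Stack: [s1]
Gen 12 (s1^-1): cancels prior s1. Stack: []
Reduced word: (empty)

Answer: yes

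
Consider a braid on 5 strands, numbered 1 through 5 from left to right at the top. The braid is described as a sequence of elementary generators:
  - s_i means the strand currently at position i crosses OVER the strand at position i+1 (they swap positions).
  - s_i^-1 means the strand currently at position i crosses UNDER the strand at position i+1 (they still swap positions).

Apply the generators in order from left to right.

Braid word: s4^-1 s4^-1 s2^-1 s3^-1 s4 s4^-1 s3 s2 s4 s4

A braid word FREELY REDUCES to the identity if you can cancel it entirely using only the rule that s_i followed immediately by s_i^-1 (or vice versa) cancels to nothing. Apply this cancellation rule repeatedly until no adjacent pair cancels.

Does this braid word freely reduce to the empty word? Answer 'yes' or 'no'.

Answer: yes

Derivation:
Gen 1 (s4^-1): push. Stack: [s4^-1]
Gen 2 (s4^-1): push. Stack: [s4^-1 s4^-1]
Gen 3 (s2^-1): push. Stack: [s4^-1 s4^-1 s2^-1]
Gen 4 (s3^-1): push. Stack: [s4^-1 s4^-1 s2^-1 s3^-1]
Gen 5 (s4): push. Stack: [s4^-1 s4^-1 s2^-1 s3^-1 s4]
Gen 6 (s4^-1): cancels prior s4. Stack: [s4^-1 s4^-1 s2^-1 s3^-1]
Gen 7 (s3): cancels prior s3^-1. Stack: [s4^-1 s4^-1 s2^-1]
Gen 8 (s2): cancels prior s2^-1. Stack: [s4^-1 s4^-1]
Gen 9 (s4): cancels prior s4^-1. Stack: [s4^-1]
Gen 10 (s4): cancels prior s4^-1. Stack: []
Reduced word: (empty)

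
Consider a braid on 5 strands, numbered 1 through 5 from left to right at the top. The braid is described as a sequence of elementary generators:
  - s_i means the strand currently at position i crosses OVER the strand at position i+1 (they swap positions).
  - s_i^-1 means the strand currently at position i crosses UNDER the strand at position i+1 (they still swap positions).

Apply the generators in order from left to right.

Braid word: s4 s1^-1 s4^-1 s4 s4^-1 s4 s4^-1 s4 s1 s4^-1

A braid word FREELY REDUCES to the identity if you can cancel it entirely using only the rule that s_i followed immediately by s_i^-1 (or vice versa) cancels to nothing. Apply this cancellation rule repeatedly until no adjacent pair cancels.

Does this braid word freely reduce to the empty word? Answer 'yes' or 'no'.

Gen 1 (s4): push. Stack: [s4]
Gen 2 (s1^-1): push. Stack: [s4 s1^-1]
Gen 3 (s4^-1): push. Stack: [s4 s1^-1 s4^-1]
Gen 4 (s4): cancels prior s4^-1. Stack: [s4 s1^-1]
Gen 5 (s4^-1): push. Stack: [s4 s1^-1 s4^-1]
Gen 6 (s4): cancels prior s4^-1. Stack: [s4 s1^-1]
Gen 7 (s4^-1): push. Stack: [s4 s1^-1 s4^-1]
Gen 8 (s4): cancels prior s4^-1. Stack: [s4 s1^-1]
Gen 9 (s1): cancels prior s1^-1. Stack: [s4]
Gen 10 (s4^-1): cancels prior s4. Stack: []
Reduced word: (empty)

Answer: yes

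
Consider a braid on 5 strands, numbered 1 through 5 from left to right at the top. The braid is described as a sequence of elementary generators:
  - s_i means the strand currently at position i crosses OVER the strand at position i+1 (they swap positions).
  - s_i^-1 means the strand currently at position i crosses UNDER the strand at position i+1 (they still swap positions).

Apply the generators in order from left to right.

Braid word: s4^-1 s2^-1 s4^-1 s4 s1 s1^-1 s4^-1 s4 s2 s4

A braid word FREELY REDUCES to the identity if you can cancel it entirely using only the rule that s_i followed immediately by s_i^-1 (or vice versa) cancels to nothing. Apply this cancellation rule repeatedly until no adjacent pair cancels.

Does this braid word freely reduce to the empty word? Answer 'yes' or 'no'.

Answer: yes

Derivation:
Gen 1 (s4^-1): push. Stack: [s4^-1]
Gen 2 (s2^-1): push. Stack: [s4^-1 s2^-1]
Gen 3 (s4^-1): push. Stack: [s4^-1 s2^-1 s4^-1]
Gen 4 (s4): cancels prior s4^-1. Stack: [s4^-1 s2^-1]
Gen 5 (s1): push. Stack: [s4^-1 s2^-1 s1]
Gen 6 (s1^-1): cancels prior s1. Stack: [s4^-1 s2^-1]
Gen 7 (s4^-1): push. Stack: [s4^-1 s2^-1 s4^-1]
Gen 8 (s4): cancels prior s4^-1. Stack: [s4^-1 s2^-1]
Gen 9 (s2): cancels prior s2^-1. Stack: [s4^-1]
Gen 10 (s4): cancels prior s4^-1. Stack: []
Reduced word: (empty)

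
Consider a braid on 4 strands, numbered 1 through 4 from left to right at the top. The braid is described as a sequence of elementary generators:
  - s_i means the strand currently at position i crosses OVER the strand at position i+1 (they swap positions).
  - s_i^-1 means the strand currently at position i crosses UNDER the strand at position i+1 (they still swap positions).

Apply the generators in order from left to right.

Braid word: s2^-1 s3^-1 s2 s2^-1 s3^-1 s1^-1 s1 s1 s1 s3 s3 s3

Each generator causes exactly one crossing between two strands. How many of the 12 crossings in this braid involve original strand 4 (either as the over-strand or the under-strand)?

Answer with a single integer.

Gen 1: crossing 2x3. Involves strand 4? no. Count so far: 0
Gen 2: crossing 2x4. Involves strand 4? yes. Count so far: 1
Gen 3: crossing 3x4. Involves strand 4? yes. Count so far: 2
Gen 4: crossing 4x3. Involves strand 4? yes. Count so far: 3
Gen 5: crossing 4x2. Involves strand 4? yes. Count so far: 4
Gen 6: crossing 1x3. Involves strand 4? no. Count so far: 4
Gen 7: crossing 3x1. Involves strand 4? no. Count so far: 4
Gen 8: crossing 1x3. Involves strand 4? no. Count so far: 4
Gen 9: crossing 3x1. Involves strand 4? no. Count so far: 4
Gen 10: crossing 2x4. Involves strand 4? yes. Count so far: 5
Gen 11: crossing 4x2. Involves strand 4? yes. Count so far: 6
Gen 12: crossing 2x4. Involves strand 4? yes. Count so far: 7

Answer: 7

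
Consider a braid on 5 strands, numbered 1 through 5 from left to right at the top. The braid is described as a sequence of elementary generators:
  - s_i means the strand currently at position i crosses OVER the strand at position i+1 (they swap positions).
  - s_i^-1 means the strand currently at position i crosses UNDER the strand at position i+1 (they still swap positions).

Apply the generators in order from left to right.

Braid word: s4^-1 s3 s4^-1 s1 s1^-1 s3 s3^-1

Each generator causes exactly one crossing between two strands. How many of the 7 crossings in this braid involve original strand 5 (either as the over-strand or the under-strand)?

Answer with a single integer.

Gen 1: crossing 4x5. Involves strand 5? yes. Count so far: 1
Gen 2: crossing 3x5. Involves strand 5? yes. Count so far: 2
Gen 3: crossing 3x4. Involves strand 5? no. Count so far: 2
Gen 4: crossing 1x2. Involves strand 5? no. Count so far: 2
Gen 5: crossing 2x1. Involves strand 5? no. Count so far: 2
Gen 6: crossing 5x4. Involves strand 5? yes. Count so far: 3
Gen 7: crossing 4x5. Involves strand 5? yes. Count so far: 4

Answer: 4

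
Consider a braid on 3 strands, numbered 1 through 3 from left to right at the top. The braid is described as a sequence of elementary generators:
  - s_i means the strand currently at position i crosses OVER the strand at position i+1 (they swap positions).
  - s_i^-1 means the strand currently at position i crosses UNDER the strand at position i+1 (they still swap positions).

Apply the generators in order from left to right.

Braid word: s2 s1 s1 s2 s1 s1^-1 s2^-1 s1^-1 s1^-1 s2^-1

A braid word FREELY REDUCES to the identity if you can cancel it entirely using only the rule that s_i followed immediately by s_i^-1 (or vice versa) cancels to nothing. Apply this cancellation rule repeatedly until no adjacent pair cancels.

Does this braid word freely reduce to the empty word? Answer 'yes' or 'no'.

Answer: yes

Derivation:
Gen 1 (s2): push. Stack: [s2]
Gen 2 (s1): push. Stack: [s2 s1]
Gen 3 (s1): push. Stack: [s2 s1 s1]
Gen 4 (s2): push. Stack: [s2 s1 s1 s2]
Gen 5 (s1): push. Stack: [s2 s1 s1 s2 s1]
Gen 6 (s1^-1): cancels prior s1. Stack: [s2 s1 s1 s2]
Gen 7 (s2^-1): cancels prior s2. Stack: [s2 s1 s1]
Gen 8 (s1^-1): cancels prior s1. Stack: [s2 s1]
Gen 9 (s1^-1): cancels prior s1. Stack: [s2]
Gen 10 (s2^-1): cancels prior s2. Stack: []
Reduced word: (empty)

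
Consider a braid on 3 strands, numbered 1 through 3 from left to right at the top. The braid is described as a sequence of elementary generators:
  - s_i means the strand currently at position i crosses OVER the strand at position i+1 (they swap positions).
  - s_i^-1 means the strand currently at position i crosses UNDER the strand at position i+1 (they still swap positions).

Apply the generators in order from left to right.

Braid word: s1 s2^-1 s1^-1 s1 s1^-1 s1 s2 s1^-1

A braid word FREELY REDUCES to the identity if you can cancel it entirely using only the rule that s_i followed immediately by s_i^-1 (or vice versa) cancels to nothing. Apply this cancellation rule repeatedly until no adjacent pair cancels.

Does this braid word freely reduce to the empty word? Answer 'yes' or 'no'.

Gen 1 (s1): push. Stack: [s1]
Gen 2 (s2^-1): push. Stack: [s1 s2^-1]
Gen 3 (s1^-1): push. Stack: [s1 s2^-1 s1^-1]
Gen 4 (s1): cancels prior s1^-1. Stack: [s1 s2^-1]
Gen 5 (s1^-1): push. Stack: [s1 s2^-1 s1^-1]
Gen 6 (s1): cancels prior s1^-1. Stack: [s1 s2^-1]
Gen 7 (s2): cancels prior s2^-1. Stack: [s1]
Gen 8 (s1^-1): cancels prior s1. Stack: []
Reduced word: (empty)

Answer: yes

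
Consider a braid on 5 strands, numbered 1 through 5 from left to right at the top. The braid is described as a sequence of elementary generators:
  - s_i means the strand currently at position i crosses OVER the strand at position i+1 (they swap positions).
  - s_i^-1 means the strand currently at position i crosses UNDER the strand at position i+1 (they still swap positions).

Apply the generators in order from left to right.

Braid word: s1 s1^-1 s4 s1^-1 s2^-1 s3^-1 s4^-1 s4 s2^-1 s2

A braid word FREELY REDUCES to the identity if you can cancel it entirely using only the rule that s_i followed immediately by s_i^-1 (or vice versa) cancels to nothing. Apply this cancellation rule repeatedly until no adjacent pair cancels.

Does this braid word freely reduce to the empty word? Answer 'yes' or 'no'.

Gen 1 (s1): push. Stack: [s1]
Gen 2 (s1^-1): cancels prior s1. Stack: []
Gen 3 (s4): push. Stack: [s4]
Gen 4 (s1^-1): push. Stack: [s4 s1^-1]
Gen 5 (s2^-1): push. Stack: [s4 s1^-1 s2^-1]
Gen 6 (s3^-1): push. Stack: [s4 s1^-1 s2^-1 s3^-1]
Gen 7 (s4^-1): push. Stack: [s4 s1^-1 s2^-1 s3^-1 s4^-1]
Gen 8 (s4): cancels prior s4^-1. Stack: [s4 s1^-1 s2^-1 s3^-1]
Gen 9 (s2^-1): push. Stack: [s4 s1^-1 s2^-1 s3^-1 s2^-1]
Gen 10 (s2): cancels prior s2^-1. Stack: [s4 s1^-1 s2^-1 s3^-1]
Reduced word: s4 s1^-1 s2^-1 s3^-1

Answer: no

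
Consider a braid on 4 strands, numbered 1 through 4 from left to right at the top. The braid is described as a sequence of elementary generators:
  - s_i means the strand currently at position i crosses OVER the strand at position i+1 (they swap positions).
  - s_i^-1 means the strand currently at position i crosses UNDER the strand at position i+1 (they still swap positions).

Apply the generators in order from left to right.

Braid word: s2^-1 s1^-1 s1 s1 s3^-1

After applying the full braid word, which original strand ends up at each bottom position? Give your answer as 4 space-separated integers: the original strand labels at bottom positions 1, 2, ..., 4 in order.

Gen 1 (s2^-1): strand 2 crosses under strand 3. Perm now: [1 3 2 4]
Gen 2 (s1^-1): strand 1 crosses under strand 3. Perm now: [3 1 2 4]
Gen 3 (s1): strand 3 crosses over strand 1. Perm now: [1 3 2 4]
Gen 4 (s1): strand 1 crosses over strand 3. Perm now: [3 1 2 4]
Gen 5 (s3^-1): strand 2 crosses under strand 4. Perm now: [3 1 4 2]

Answer: 3 1 4 2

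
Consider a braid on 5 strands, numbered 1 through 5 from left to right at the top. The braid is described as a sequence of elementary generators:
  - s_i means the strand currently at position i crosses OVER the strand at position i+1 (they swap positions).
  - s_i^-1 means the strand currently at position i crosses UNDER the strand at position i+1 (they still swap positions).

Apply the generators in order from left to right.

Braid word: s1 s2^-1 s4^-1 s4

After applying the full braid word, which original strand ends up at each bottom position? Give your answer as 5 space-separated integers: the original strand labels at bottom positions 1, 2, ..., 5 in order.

Answer: 2 3 1 4 5

Derivation:
Gen 1 (s1): strand 1 crosses over strand 2. Perm now: [2 1 3 4 5]
Gen 2 (s2^-1): strand 1 crosses under strand 3. Perm now: [2 3 1 4 5]
Gen 3 (s4^-1): strand 4 crosses under strand 5. Perm now: [2 3 1 5 4]
Gen 4 (s4): strand 5 crosses over strand 4. Perm now: [2 3 1 4 5]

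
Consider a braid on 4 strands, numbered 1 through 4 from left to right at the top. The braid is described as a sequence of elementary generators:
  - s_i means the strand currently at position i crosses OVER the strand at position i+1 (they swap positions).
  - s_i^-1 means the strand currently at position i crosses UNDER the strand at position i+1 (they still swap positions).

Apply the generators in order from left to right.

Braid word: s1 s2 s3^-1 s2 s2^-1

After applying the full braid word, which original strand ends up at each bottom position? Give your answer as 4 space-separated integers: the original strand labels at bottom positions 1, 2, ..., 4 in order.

Answer: 2 3 4 1

Derivation:
Gen 1 (s1): strand 1 crosses over strand 2. Perm now: [2 1 3 4]
Gen 2 (s2): strand 1 crosses over strand 3. Perm now: [2 3 1 4]
Gen 3 (s3^-1): strand 1 crosses under strand 4. Perm now: [2 3 4 1]
Gen 4 (s2): strand 3 crosses over strand 4. Perm now: [2 4 3 1]
Gen 5 (s2^-1): strand 4 crosses under strand 3. Perm now: [2 3 4 1]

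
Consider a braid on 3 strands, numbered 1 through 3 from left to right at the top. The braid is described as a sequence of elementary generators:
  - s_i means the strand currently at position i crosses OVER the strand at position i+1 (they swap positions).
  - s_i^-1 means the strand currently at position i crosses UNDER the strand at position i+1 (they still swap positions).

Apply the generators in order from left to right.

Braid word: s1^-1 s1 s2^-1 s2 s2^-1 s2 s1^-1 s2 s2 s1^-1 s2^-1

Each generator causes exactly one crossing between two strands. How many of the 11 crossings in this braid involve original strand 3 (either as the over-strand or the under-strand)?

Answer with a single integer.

Gen 1: crossing 1x2. Involves strand 3? no. Count so far: 0
Gen 2: crossing 2x1. Involves strand 3? no. Count so far: 0
Gen 3: crossing 2x3. Involves strand 3? yes. Count so far: 1
Gen 4: crossing 3x2. Involves strand 3? yes. Count so far: 2
Gen 5: crossing 2x3. Involves strand 3? yes. Count so far: 3
Gen 6: crossing 3x2. Involves strand 3? yes. Count so far: 4
Gen 7: crossing 1x2. Involves strand 3? no. Count so far: 4
Gen 8: crossing 1x3. Involves strand 3? yes. Count so far: 5
Gen 9: crossing 3x1. Involves strand 3? yes. Count so far: 6
Gen 10: crossing 2x1. Involves strand 3? no. Count so far: 6
Gen 11: crossing 2x3. Involves strand 3? yes. Count so far: 7

Answer: 7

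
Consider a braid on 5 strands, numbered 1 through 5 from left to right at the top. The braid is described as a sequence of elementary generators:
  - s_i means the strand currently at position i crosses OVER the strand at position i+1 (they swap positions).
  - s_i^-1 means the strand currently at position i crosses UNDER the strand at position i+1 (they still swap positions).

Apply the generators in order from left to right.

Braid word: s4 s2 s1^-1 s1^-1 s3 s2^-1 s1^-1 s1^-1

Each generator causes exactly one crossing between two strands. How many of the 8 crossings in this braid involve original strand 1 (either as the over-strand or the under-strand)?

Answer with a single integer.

Gen 1: crossing 4x5. Involves strand 1? no. Count so far: 0
Gen 2: crossing 2x3. Involves strand 1? no. Count so far: 0
Gen 3: crossing 1x3. Involves strand 1? yes. Count so far: 1
Gen 4: crossing 3x1. Involves strand 1? yes. Count so far: 2
Gen 5: crossing 2x5. Involves strand 1? no. Count so far: 2
Gen 6: crossing 3x5. Involves strand 1? no. Count so far: 2
Gen 7: crossing 1x5. Involves strand 1? yes. Count so far: 3
Gen 8: crossing 5x1. Involves strand 1? yes. Count so far: 4

Answer: 4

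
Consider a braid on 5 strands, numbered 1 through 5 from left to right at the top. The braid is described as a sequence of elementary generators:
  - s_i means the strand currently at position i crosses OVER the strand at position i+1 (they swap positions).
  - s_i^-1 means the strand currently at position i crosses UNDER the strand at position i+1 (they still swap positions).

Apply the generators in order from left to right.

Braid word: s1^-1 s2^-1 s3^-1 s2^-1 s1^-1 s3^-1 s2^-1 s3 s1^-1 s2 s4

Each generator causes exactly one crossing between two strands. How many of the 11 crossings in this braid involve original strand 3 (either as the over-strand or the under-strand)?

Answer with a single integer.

Answer: 5

Derivation:
Gen 1: crossing 1x2. Involves strand 3? no. Count so far: 0
Gen 2: crossing 1x3. Involves strand 3? yes. Count so far: 1
Gen 3: crossing 1x4. Involves strand 3? no. Count so far: 1
Gen 4: crossing 3x4. Involves strand 3? yes. Count so far: 2
Gen 5: crossing 2x4. Involves strand 3? no. Count so far: 2
Gen 6: crossing 3x1. Involves strand 3? yes. Count so far: 3
Gen 7: crossing 2x1. Involves strand 3? no. Count so far: 3
Gen 8: crossing 2x3. Involves strand 3? yes. Count so far: 4
Gen 9: crossing 4x1. Involves strand 3? no. Count so far: 4
Gen 10: crossing 4x3. Involves strand 3? yes. Count so far: 5
Gen 11: crossing 2x5. Involves strand 3? no. Count so far: 5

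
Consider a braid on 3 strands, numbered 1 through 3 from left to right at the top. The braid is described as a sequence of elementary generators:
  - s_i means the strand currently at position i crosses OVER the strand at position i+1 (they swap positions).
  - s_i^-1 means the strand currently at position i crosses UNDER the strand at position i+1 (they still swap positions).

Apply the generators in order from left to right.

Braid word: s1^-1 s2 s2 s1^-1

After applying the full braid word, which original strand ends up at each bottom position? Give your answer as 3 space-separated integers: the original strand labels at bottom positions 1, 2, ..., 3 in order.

Answer: 1 2 3

Derivation:
Gen 1 (s1^-1): strand 1 crosses under strand 2. Perm now: [2 1 3]
Gen 2 (s2): strand 1 crosses over strand 3. Perm now: [2 3 1]
Gen 3 (s2): strand 3 crosses over strand 1. Perm now: [2 1 3]
Gen 4 (s1^-1): strand 2 crosses under strand 1. Perm now: [1 2 3]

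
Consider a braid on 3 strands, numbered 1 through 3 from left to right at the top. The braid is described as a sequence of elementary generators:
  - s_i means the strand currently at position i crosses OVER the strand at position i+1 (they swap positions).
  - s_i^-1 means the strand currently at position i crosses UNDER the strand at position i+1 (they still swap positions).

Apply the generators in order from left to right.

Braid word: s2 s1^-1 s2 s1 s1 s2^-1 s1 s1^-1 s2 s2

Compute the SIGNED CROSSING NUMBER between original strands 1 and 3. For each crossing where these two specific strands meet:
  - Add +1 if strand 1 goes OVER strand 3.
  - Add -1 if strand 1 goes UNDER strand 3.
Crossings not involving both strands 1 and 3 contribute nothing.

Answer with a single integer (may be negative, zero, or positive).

Gen 1: crossing 2x3. Both 1&3? no. Sum: 0
Gen 2: 1 under 3. Both 1&3? yes. Contrib: -1. Sum: -1
Gen 3: crossing 1x2. Both 1&3? no. Sum: -1
Gen 4: crossing 3x2. Both 1&3? no. Sum: -1
Gen 5: crossing 2x3. Both 1&3? no. Sum: -1
Gen 6: crossing 2x1. Both 1&3? no. Sum: -1
Gen 7: 3 over 1. Both 1&3? yes. Contrib: -1. Sum: -2
Gen 8: 1 under 3. Both 1&3? yes. Contrib: -1. Sum: -3
Gen 9: crossing 1x2. Both 1&3? no. Sum: -3
Gen 10: crossing 2x1. Both 1&3? no. Sum: -3

Answer: -3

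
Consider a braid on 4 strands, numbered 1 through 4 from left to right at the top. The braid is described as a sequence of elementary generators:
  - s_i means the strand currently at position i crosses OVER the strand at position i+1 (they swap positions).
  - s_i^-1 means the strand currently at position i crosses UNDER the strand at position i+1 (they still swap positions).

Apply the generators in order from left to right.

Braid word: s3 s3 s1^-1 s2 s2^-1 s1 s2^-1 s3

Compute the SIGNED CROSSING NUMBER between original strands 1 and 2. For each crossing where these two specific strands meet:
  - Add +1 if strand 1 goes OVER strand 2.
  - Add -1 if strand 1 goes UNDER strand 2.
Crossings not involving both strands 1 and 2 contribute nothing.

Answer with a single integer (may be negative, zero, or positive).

Gen 1: crossing 3x4. Both 1&2? no. Sum: 0
Gen 2: crossing 4x3. Both 1&2? no. Sum: 0
Gen 3: 1 under 2. Both 1&2? yes. Contrib: -1. Sum: -1
Gen 4: crossing 1x3. Both 1&2? no. Sum: -1
Gen 5: crossing 3x1. Both 1&2? no. Sum: -1
Gen 6: 2 over 1. Both 1&2? yes. Contrib: -1. Sum: -2
Gen 7: crossing 2x3. Both 1&2? no. Sum: -2
Gen 8: crossing 2x4. Both 1&2? no. Sum: -2

Answer: -2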